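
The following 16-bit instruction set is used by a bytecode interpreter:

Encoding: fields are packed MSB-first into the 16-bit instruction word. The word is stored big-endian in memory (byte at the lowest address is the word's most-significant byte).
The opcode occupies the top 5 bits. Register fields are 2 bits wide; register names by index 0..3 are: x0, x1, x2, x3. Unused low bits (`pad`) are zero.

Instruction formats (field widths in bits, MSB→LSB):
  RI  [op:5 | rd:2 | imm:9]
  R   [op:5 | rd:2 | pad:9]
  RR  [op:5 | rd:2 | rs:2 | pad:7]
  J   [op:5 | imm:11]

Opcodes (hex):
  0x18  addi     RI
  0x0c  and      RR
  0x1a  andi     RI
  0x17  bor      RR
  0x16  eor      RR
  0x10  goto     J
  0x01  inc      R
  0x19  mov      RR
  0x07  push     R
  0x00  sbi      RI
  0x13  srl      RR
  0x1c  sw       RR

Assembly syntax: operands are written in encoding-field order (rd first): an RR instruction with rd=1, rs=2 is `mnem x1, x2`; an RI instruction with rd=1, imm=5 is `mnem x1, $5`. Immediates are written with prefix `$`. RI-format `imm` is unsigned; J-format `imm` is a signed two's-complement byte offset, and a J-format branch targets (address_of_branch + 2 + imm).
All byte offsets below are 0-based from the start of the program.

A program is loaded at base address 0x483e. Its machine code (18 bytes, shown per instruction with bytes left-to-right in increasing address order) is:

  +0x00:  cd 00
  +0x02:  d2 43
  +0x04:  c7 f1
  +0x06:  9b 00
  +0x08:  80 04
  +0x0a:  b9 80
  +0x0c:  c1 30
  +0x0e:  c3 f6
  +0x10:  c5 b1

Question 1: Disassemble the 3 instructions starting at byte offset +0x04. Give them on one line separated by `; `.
@+04  big-endian(c7 f1) = 0xc7f1
  op=0xc7f1>>11=0x18 ⇒ addi (RI)
  rd@[10:9]=0x3 ⇒ x3
  imm@[8:0]=0x1f1 ⇒ $497
@+06  big-endian(9b 00) = 0x9b00
  op=0x9b00>>11=0x13 ⇒ srl (RR)
  rd@[10:9]=0x1 ⇒ x1
  rs@[8:7]=0x2 ⇒ x2
@+08  big-endian(80 04) = 0x8004
  op=0x8004>>11=0x10 ⇒ goto (J)
  imm@[10:0]=0x4 ⇒ $4

addi x3, $497; srl x1, x2; goto $4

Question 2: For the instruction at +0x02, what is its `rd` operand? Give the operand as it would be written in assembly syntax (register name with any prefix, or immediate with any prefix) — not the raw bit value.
x1

off 0x02: read d2 43 as big → 0xd243
  op=0xd243>>11=0x1a ⇒ andi (RI)
  [10:9] rd=1 = x1
  [8:0] imm=67 = $67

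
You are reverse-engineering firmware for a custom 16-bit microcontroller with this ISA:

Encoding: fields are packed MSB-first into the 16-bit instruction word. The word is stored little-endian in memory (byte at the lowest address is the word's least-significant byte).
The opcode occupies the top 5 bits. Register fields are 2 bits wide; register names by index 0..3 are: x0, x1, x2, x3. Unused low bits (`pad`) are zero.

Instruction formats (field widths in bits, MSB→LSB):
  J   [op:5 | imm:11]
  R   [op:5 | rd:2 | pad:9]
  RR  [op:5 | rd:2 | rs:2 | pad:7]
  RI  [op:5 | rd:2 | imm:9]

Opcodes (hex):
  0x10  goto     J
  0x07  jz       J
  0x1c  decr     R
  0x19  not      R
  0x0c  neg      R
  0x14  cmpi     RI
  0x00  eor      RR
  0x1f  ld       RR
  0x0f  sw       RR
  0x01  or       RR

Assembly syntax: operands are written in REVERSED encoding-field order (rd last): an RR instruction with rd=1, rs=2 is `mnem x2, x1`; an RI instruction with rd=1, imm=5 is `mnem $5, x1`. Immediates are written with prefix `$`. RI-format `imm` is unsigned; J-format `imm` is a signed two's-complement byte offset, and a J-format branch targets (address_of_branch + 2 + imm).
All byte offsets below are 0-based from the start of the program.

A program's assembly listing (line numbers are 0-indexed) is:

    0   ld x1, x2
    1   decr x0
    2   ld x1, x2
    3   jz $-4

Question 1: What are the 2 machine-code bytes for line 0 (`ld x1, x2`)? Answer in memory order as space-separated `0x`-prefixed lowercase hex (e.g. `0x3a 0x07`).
0x80 0xfc

line 0 (ld): pack op=0x1f:5|rd=2:2|rs=1:2|pad=0:7 = 0xfc80; little→ 80 fc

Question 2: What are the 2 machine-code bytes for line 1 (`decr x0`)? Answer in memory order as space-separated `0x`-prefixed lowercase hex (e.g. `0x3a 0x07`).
0x00 0xe0

line 1 (decr): pack op=0x1c:5|rd=0:2|pad=0:9 = 0xe000; little→ 00 e0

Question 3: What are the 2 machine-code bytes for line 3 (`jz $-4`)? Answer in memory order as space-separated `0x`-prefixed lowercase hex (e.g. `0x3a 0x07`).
3. jz fields op=0x7:5|imm=-4:11 → word 3ffch → fc 3f

0xfc 0x3f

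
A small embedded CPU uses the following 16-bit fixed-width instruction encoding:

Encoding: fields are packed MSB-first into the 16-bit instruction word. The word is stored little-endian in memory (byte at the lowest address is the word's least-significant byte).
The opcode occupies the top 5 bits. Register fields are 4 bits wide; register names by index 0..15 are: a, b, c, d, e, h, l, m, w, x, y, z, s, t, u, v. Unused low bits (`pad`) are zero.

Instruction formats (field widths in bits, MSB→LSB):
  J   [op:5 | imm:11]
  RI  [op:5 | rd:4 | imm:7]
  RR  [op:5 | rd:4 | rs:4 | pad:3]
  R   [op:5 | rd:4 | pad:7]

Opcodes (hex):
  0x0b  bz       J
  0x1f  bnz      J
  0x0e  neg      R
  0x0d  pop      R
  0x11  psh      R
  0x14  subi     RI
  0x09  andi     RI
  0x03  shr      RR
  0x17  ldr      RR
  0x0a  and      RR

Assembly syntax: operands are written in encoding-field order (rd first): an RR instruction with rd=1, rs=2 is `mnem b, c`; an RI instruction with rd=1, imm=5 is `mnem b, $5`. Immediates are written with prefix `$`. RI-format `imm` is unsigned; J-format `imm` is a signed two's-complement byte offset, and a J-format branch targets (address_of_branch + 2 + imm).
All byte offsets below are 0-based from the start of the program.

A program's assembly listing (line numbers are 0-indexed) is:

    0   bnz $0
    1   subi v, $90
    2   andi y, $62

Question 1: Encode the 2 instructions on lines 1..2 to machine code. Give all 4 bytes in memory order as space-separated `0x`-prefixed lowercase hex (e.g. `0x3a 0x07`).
0xda 0xa7 0x3e 0x4d

1. subi fields op=0x14:5|rd=15:4|imm=90:7 → word a7dah → da a7
2. andi fields op=0x9:5|rd=10:4|imm=62:7 → word 4d3eh → 3e 4d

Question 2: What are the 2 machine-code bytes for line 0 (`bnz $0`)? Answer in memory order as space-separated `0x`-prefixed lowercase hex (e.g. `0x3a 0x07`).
L0: bnz op=0x1f:5|imm=0:11 ⇒ 0xf800 ⇒ little 00 f8

0x00 0xf8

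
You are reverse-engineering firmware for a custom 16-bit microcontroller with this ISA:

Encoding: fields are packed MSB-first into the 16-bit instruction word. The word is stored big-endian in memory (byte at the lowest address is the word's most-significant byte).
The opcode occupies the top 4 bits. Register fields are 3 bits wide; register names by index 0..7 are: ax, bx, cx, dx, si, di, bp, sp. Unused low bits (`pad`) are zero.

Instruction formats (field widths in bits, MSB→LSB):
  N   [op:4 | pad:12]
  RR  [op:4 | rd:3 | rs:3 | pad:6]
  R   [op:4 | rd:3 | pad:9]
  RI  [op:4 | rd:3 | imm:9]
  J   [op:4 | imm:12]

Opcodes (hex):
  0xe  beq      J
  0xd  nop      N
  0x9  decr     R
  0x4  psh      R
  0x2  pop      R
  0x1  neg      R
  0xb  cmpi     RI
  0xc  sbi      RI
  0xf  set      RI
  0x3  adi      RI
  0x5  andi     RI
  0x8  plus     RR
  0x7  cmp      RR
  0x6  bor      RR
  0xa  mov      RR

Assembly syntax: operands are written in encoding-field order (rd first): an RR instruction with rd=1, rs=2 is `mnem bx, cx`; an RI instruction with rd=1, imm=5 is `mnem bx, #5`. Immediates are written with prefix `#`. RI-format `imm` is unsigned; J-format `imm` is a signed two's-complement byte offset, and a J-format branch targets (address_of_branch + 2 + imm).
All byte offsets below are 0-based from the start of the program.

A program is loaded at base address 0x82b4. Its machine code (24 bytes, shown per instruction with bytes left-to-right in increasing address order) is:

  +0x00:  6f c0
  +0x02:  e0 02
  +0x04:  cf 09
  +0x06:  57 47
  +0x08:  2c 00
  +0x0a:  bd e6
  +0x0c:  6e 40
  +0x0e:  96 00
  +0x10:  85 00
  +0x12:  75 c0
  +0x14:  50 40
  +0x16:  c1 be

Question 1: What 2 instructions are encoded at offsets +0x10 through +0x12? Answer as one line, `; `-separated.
plus cx, si; cmp cx, sp

[10] 85 00 → 0x8500
  opcode bits[15:12]=0x8: plus/RR
  rd@[11:9]=0x2 ⇒ cx
  rs@[8:6]=0x4 ⇒ si
[12] 75 c0 → 0x75c0
  opcode bits[15:12]=0x7: cmp/RR
  rd@[11:9]=0x2 ⇒ cx
  rs@[8:6]=0x7 ⇒ sp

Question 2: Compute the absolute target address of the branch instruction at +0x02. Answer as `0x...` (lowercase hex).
0x82ba

[02] e0 02 → 0xe002
  top 4b → 0xe → beq [J]
  imm@[11:0]=0x2 ⇒ #2
  target = base 0x82b4 + off 0x02 + 2 + imm 2 = 0x82ba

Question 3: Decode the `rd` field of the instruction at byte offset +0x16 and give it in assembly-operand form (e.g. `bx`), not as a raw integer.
ax

@+16  big-endian(c1 be) = 0xc1be
  op=0xc1be>>12=0xc ⇒ sbi (RI)
  [11:9] rd=0 = ax
  [8:0] imm=446 = #446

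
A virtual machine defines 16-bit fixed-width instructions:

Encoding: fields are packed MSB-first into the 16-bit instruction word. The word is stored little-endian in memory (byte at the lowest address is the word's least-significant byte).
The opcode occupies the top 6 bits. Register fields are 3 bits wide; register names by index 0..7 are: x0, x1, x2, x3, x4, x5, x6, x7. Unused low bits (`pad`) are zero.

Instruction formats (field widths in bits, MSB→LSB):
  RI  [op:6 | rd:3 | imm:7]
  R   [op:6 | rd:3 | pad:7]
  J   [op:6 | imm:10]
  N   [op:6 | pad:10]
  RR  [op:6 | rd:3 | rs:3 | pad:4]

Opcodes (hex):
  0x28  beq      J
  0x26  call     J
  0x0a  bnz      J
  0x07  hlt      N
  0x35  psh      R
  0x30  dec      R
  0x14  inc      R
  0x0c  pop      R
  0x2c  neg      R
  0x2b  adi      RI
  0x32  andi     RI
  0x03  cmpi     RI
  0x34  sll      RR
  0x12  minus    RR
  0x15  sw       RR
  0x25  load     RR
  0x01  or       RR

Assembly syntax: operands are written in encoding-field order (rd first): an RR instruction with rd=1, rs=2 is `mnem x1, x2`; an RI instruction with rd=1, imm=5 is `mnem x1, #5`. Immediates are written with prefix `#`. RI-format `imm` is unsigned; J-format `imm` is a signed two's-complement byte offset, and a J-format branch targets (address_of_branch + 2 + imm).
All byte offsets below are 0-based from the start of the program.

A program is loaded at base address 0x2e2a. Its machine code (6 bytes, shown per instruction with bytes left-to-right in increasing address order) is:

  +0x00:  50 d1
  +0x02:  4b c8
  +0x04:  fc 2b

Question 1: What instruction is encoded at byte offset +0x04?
@+04  little-endian(fc 2b) = 0x2bfc
  top 6b → 0xa → bnz [J]
  imm: (w>>0)&0x3ff=0x3fc (s10→-4) → #-4

bnz #-4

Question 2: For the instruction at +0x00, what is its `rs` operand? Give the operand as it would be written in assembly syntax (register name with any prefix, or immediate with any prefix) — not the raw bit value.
x5

@+00  little-endian(50 d1) = 0xd150
  top 6b → 0x34 → sll [RR]
  [9:7] rd=2 = x2
  [6:4] rs=5 = x5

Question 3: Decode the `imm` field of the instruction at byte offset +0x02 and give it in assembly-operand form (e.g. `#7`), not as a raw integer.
off 0x02: read 4b c8 as little → 0xc84b
  opcode bits[15:10]=0x32: andi/RI
  rd@[9:7]=0x0 ⇒ x0
  imm@[6:0]=0x4b ⇒ #75

#75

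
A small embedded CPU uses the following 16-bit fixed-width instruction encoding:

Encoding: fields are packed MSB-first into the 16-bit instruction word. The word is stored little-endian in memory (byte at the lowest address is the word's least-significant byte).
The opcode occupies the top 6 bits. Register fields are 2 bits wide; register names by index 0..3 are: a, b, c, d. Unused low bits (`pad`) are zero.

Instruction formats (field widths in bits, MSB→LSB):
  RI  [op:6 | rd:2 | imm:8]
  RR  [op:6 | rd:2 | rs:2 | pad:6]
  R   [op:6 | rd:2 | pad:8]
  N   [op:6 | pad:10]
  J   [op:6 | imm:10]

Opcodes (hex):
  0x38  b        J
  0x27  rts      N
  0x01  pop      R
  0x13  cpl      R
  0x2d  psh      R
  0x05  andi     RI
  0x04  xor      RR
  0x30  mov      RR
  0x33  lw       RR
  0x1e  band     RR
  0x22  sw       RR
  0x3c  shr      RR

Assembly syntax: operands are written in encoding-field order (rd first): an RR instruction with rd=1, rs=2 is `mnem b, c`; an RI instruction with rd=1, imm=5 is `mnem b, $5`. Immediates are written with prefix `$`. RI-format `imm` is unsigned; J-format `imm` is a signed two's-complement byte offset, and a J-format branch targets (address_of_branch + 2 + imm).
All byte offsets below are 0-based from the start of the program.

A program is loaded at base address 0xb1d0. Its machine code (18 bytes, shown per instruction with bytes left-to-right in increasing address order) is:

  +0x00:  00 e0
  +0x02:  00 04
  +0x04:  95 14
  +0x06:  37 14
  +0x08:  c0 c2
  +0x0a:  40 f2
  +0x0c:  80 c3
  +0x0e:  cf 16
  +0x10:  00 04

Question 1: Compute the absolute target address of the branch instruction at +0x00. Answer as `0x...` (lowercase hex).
off 0x00: read 00 e0 as little → 0xe000
  top 6b → 0x38 → b [J]
  [9:0] imm=0 = $0
  target = base 0xb1d0 + off 0x00 + 2 + imm 0 = 0xb1d2

0xb1d2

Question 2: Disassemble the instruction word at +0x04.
andi a, $149

@+04  little-endian(95 14) = 0x1495
  op=0x1495>>10=0x5 ⇒ andi (RI)
  rd: (w>>8)&0x3=0x0 → a
  imm: (w>>0)&0xff=0x95 → $149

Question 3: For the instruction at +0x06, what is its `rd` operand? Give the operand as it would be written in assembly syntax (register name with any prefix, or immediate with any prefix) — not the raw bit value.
a

[06] 37 14 → 0x1437
  opcode bits[15:10]=0x5: andi/RI
  rd@[9:8]=0x0 ⇒ a
  imm@[7:0]=0x37 ⇒ $55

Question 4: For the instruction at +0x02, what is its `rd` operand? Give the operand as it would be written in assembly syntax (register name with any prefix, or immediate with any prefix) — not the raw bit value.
a

+0x02: 00 04 ⇒ word 0x0400 (little)
  opcode bits[15:10]=0x1: pop/R
  rd: (w>>8)&0x3=0x0 → a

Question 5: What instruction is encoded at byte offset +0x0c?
off 0x0c: read 80 c3 as little → 0xc380
  top 6b → 0x30 → mov [RR]
  [9:8] rd=3 = d
  [7:6] rs=2 = c

mov d, c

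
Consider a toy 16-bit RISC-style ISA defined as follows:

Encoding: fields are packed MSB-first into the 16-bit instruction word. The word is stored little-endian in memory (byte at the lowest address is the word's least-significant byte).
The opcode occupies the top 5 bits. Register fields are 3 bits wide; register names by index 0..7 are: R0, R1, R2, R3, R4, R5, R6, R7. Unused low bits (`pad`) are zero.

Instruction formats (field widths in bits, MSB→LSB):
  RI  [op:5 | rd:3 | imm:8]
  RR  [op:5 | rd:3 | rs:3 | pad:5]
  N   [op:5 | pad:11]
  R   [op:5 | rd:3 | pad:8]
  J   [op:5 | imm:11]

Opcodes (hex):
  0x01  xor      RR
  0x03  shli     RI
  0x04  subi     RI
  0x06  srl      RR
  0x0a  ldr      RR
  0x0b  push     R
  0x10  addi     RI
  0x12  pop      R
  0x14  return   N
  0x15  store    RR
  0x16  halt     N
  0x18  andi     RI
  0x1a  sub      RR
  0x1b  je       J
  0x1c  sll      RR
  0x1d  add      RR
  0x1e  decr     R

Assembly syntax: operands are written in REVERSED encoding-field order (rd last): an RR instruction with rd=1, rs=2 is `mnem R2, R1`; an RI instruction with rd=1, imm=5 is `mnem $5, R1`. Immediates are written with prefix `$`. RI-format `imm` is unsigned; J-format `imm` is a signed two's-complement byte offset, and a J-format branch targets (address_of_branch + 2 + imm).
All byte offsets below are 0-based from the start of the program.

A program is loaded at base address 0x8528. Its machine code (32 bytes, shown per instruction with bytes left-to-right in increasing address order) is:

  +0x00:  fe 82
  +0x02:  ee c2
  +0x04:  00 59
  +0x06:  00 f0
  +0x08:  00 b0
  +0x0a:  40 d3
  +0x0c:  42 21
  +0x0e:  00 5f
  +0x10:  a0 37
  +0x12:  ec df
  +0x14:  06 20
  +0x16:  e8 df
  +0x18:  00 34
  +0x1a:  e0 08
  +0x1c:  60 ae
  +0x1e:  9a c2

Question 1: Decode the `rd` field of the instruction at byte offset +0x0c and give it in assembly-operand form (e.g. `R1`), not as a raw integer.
R1

off 0x0c: read 42 21 as little → 0x2142
  op=0x2142>>11=0x4 ⇒ subi (RI)
  rd@[10:8]=0x1 ⇒ R1
  imm@[7:0]=0x42 ⇒ $66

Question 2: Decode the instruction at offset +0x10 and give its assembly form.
[10] a0 37 → 0x37a0
  opcode bits[15:11]=0x6: srl/RR
  rd@[10:8]=0x7 ⇒ R7
  rs@[7:5]=0x5 ⇒ R5

srl R5, R7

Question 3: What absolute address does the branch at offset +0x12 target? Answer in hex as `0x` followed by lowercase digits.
@+12  little-endian(ec df) = 0xdfec
  opcode bits[15:11]=0x1b: je/J
  imm@[10:0]=0x7ec (s11→-20) ⇒ $-20
  target = base 0x8528 + off 0x12 + 2 + imm -20 = 0x8528

0x8528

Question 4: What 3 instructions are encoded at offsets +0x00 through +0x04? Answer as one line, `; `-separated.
[00] fe 82 → 0x82fe
  opcode bits[15:11]=0x10: addi/RI
  rd@[10:8]=0x2 ⇒ R2
  imm@[7:0]=0xfe ⇒ $254
[02] ee c2 → 0xc2ee
  opcode bits[15:11]=0x18: andi/RI
  rd@[10:8]=0x2 ⇒ R2
  imm@[7:0]=0xee ⇒ $238
[04] 00 59 → 0x5900
  opcode bits[15:11]=0xb: push/R
  rd@[10:8]=0x1 ⇒ R1

addi $254, R2; andi $238, R2; push R1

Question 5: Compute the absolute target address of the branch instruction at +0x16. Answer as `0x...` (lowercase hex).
0x8528

off 0x16: read e8 df as little → 0xdfe8
  op=0xdfe8>>11=0x1b ⇒ je (J)
  imm: (w>>0)&0x7ff=0x7e8 (s11→-24) → $-24
  target = base 0x8528 + off 0x16 + 2 + imm -24 = 0x8528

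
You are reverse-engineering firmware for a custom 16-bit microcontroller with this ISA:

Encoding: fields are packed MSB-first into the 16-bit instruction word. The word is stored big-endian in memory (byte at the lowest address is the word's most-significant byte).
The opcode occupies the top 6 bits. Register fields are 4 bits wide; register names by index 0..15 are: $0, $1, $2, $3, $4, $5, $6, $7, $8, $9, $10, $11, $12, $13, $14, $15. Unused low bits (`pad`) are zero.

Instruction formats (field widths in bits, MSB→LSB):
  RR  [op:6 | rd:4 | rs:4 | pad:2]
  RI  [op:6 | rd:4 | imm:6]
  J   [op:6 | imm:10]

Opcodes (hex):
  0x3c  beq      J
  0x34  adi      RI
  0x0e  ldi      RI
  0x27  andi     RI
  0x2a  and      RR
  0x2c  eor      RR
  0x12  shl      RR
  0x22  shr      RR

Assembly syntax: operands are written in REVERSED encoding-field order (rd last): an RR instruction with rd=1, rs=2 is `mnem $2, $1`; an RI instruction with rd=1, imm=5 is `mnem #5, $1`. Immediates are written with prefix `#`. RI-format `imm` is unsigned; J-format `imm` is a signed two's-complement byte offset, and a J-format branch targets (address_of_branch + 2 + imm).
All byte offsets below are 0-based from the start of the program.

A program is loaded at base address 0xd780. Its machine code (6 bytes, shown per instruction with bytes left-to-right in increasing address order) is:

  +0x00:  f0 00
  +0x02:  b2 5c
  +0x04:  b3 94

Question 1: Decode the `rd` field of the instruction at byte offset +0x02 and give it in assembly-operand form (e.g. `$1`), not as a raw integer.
$9

+0x02: b2 5c ⇒ word 0xb25c (big)
  op=0xb25c>>10=0x2c ⇒ eor (RR)
  rd@[9:6]=0x9 ⇒ $9
  rs@[5:2]=0x7 ⇒ $7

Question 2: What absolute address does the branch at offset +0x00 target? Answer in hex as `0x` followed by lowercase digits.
0xd782

+0x00: f0 00 ⇒ word 0xf000 (big)
  opcode bits[15:10]=0x3c: beq/J
  imm@[9:0]=0x0 ⇒ #0
  target = base 0xd780 + off 0x00 + 2 + imm 0 = 0xd782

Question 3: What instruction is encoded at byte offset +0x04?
eor $5, $14

+0x04: b3 94 ⇒ word 0xb394 (big)
  opcode bits[15:10]=0x2c: eor/RR
  [9:6] rd=14 = $14
  [5:2] rs=5 = $5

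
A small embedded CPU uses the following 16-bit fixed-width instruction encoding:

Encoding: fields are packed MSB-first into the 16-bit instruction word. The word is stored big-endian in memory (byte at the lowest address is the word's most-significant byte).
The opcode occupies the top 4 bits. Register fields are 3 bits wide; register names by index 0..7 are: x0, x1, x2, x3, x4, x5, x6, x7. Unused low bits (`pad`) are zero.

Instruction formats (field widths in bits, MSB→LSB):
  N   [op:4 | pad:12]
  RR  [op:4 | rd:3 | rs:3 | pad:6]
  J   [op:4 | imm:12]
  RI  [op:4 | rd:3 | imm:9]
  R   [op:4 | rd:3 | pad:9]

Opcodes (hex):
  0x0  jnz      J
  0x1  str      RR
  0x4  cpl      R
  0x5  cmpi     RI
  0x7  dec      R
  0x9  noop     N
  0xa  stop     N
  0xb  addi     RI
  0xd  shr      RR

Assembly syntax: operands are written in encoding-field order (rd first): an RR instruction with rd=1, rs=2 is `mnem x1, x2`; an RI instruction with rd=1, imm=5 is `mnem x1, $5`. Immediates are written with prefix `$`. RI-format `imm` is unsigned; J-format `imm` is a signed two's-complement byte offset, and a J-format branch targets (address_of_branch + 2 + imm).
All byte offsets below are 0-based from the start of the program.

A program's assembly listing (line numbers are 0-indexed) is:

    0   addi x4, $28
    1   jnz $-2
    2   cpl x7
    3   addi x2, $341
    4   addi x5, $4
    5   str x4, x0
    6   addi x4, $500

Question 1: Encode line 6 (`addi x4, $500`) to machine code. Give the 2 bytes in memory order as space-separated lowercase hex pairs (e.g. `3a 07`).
b9 f4

line 6 (addi): pack op=0xb:4|rd=4:3|imm=500:9 = 0xb9f4; big→ b9 f4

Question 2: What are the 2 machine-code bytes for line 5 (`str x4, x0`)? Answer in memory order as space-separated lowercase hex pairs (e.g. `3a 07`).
line 5 (str): pack op=0x1:4|rd=4:3|rs=0:3|pad=0:6 = 0x1800; big→ 18 00

18 00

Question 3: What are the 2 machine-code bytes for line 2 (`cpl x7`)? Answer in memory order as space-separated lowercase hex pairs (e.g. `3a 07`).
4e 00

L2: cpl op=0x4:4|rd=7:3|pad=0:9 ⇒ 0x4e00 ⇒ big 4e 00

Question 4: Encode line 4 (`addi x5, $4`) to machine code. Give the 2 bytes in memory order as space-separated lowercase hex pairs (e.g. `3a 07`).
L4: addi op=0xb:4|rd=5:3|imm=4:9 ⇒ 0xba04 ⇒ big ba 04

ba 04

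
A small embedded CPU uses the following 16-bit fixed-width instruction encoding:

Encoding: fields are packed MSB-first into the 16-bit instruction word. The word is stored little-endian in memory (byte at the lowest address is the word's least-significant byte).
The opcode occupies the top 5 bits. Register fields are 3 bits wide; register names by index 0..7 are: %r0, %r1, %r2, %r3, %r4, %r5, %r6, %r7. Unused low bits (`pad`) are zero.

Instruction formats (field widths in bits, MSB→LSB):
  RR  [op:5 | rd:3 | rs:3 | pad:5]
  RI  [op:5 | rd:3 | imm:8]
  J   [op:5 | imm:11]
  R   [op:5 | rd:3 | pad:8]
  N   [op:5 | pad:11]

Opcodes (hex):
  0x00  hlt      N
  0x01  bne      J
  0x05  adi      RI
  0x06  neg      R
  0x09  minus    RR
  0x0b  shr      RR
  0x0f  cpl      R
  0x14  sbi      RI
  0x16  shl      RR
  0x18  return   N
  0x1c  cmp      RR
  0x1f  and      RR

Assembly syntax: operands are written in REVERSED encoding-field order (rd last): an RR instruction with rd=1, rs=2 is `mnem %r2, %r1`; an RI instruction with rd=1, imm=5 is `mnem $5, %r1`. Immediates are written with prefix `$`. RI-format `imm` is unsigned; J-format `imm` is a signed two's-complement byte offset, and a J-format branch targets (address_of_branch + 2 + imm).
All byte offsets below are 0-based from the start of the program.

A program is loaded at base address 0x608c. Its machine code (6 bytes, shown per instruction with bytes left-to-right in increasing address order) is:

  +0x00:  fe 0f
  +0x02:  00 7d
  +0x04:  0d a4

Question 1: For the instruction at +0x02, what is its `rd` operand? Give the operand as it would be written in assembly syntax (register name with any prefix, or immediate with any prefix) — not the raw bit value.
off 0x02: read 00 7d as little → 0x7d00
  op=0x7d00>>11=0xf ⇒ cpl (R)
  [10:8] rd=5 = %r5

%r5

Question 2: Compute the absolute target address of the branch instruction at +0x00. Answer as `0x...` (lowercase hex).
0x608c

+0x00: fe 0f ⇒ word 0x0ffe (little)
  opcode bits[15:11]=0x1: bne/J
  imm@[10:0]=0x7fe (s11→-2) ⇒ $-2
  target = base 0x608c + off 0x00 + 2 + imm -2 = 0x608c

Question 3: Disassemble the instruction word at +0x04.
off 0x04: read 0d a4 as little → 0xa40d
  op=0xa40d>>11=0x14 ⇒ sbi (RI)
  rd: (w>>8)&0x7=0x4 → %r4
  imm: (w>>0)&0xff=0xd → $13

sbi $13, %r4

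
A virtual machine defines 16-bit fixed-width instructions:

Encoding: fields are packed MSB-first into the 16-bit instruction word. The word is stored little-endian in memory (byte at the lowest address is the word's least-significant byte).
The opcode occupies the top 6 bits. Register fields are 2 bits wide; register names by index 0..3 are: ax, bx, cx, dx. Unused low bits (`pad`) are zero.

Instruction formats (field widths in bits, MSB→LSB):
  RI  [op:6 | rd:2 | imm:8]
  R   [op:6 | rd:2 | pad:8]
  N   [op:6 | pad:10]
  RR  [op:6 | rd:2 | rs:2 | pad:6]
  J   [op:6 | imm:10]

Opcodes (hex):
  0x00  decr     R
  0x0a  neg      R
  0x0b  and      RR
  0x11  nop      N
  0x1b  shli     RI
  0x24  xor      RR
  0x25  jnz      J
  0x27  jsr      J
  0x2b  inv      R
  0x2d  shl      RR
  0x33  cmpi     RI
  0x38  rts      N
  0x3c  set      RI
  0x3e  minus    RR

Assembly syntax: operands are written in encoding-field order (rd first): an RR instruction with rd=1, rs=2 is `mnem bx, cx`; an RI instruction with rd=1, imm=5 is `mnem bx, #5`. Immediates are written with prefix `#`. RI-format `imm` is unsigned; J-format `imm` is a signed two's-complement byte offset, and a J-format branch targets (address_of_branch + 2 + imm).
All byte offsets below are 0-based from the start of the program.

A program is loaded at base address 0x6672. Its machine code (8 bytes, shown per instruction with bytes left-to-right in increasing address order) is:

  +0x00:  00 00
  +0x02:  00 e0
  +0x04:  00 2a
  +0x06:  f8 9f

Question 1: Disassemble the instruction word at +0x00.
decr ax

off 0x00: read 00 00 as little → 0x0000
  top 6b → 0x0 → decr [R]
  [9:8] rd=0 = ax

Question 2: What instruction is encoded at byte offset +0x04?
neg cx

+0x04: 00 2a ⇒ word 0x2a00 (little)
  top 6b → 0xa → neg [R]
  [9:8] rd=2 = cx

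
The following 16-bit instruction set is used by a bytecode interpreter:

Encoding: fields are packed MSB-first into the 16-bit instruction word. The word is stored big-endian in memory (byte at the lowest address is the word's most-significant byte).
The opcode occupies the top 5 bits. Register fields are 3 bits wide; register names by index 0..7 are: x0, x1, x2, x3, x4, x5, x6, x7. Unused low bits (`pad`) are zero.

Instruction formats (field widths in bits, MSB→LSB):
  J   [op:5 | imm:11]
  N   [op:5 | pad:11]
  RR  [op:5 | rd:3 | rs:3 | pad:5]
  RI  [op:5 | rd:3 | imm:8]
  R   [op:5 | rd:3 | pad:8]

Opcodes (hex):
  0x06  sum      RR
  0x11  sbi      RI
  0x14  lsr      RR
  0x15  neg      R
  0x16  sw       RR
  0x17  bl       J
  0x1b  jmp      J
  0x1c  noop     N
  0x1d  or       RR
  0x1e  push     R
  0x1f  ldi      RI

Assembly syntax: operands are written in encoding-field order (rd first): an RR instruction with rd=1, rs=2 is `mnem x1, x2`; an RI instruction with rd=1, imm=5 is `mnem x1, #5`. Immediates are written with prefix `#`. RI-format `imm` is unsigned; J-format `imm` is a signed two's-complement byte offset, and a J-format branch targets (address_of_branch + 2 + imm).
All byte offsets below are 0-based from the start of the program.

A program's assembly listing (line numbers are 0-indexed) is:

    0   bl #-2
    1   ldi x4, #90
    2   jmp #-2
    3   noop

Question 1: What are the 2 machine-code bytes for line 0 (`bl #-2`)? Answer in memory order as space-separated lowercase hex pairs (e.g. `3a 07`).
0. bl fields op=0x17:5|imm=-2:11 → word bffeh → bf fe

bf fe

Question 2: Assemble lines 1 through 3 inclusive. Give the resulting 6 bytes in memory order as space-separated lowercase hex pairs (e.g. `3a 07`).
L1: ldi op=0x1f:5|rd=4:3|imm=90:8 ⇒ 0xfc5a ⇒ big fc 5a
L2: jmp op=0x1b:5|imm=-2:11 ⇒ 0xdffe ⇒ big df fe
L3: noop op=0x1c:5|pad=0:11 ⇒ 0xe000 ⇒ big e0 00

fc 5a df fe e0 00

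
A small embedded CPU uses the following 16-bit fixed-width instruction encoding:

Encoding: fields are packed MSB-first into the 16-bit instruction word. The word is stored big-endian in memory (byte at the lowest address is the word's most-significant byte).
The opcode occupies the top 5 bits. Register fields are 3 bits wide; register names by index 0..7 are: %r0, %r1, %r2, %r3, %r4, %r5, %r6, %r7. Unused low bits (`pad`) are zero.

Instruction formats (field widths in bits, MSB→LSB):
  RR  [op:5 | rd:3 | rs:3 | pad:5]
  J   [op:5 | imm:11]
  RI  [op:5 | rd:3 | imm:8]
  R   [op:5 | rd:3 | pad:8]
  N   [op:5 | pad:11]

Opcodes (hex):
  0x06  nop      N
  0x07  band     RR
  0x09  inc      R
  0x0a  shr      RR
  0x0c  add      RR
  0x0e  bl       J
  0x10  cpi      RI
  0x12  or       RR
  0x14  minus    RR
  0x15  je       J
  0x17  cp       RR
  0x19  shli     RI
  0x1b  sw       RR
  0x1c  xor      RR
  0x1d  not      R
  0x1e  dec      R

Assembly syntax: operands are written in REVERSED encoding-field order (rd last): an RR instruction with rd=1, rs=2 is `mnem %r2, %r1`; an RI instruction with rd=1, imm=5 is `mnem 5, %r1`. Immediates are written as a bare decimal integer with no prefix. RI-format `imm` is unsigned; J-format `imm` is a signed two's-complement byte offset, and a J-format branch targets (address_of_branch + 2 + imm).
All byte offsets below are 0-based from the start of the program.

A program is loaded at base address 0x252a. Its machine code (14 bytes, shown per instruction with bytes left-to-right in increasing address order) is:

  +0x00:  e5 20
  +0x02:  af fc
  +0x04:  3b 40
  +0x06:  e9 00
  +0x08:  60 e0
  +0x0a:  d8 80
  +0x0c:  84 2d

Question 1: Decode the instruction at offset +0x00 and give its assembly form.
xor %r1, %r5

@+00  big-endian(e5 20) = 0xe520
  top 5b → 0x1c → xor [RR]
  [10:8] rd=5 = %r5
  [7:5] rs=1 = %r1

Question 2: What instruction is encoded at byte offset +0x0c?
cpi 45, %r4

@+0c  big-endian(84 2d) = 0x842d
  top 5b → 0x10 → cpi [RI]
  rd: (w>>8)&0x7=0x4 → %r4
  imm: (w>>0)&0xff=0x2d → 45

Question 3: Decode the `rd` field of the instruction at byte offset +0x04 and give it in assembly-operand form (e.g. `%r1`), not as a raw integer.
%r3

off 0x04: read 3b 40 as big → 0x3b40
  opcode bits[15:11]=0x7: band/RR
  rd@[10:8]=0x3 ⇒ %r3
  rs@[7:5]=0x2 ⇒ %r2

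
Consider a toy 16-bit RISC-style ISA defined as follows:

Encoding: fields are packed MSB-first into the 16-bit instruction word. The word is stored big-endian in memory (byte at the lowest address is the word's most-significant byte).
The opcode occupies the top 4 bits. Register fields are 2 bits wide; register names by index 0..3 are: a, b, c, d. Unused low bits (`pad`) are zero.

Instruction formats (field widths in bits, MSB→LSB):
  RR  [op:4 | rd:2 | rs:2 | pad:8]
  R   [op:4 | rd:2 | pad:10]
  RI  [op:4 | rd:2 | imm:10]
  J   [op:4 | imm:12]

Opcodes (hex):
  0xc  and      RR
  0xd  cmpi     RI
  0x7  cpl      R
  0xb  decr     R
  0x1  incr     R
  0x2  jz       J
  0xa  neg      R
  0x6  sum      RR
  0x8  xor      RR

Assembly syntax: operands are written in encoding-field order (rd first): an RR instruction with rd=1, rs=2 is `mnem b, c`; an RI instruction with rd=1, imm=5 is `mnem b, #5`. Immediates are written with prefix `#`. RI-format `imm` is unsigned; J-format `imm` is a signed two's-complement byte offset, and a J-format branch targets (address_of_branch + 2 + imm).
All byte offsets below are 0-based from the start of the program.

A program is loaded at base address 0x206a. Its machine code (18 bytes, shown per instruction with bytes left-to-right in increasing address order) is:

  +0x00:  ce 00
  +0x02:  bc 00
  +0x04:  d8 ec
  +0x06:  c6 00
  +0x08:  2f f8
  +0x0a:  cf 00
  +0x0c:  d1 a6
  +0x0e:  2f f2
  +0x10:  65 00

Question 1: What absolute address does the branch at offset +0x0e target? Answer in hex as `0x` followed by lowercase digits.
@+0e  big-endian(2f f2) = 0x2ff2
  top 4b → 0x2 → jz [J]
  imm@[11:0]=0xff2 (s12→-14) ⇒ #-14
  target = base 0x206a + off 0x0e + 2 + imm -14 = 0x206c

0x206c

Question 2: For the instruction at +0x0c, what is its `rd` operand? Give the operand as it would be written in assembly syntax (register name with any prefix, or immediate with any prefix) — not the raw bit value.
a

off 0x0c: read d1 a6 as big → 0xd1a6
  opcode bits[15:12]=0xd: cmpi/RI
  [11:10] rd=0 = a
  [9:0] imm=422 = #422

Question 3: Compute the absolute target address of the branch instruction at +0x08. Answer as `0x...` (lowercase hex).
[08] 2f f8 → 0x2ff8
  opcode bits[15:12]=0x2: jz/J
  [11:0] imm=4088 (s12→-8) = #-8
  target = base 0x206a + off 0x08 + 2 + imm -8 = 0x206c

0x206c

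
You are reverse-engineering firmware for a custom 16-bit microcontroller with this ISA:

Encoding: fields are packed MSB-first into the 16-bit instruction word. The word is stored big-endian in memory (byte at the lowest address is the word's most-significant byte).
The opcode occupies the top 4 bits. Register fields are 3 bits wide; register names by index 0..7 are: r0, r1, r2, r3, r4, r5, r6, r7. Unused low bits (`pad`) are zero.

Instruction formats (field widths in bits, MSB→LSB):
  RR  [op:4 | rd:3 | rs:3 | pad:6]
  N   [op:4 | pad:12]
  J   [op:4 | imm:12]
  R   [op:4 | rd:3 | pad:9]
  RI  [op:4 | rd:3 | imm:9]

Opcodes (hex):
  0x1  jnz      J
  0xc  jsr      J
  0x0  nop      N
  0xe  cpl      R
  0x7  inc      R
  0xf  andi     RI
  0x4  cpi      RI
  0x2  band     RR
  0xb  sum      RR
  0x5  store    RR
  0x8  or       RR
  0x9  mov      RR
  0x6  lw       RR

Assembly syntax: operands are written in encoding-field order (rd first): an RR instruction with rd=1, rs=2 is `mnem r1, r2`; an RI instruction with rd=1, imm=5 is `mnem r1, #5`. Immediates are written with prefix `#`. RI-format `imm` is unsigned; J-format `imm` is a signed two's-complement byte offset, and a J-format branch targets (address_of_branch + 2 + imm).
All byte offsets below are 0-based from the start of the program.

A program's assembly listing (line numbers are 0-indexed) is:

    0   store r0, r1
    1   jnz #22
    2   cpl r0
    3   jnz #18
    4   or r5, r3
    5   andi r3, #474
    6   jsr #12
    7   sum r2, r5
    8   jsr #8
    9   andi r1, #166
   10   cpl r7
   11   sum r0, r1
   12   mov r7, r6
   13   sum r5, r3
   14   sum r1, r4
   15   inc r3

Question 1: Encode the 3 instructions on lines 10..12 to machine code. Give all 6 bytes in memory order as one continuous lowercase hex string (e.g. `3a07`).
ee00b0409f80

10. cpl fields op=0xe:4|rd=7:3|pad=0:9 → word ee00h → ee 00
11. sum fields op=0xb:4|rd=0:3|rs=1:3|pad=0:6 → word b040h → b0 40
12. mov fields op=0x9:4|rd=7:3|rs=6:3|pad=0:6 → word 9f80h → 9f 80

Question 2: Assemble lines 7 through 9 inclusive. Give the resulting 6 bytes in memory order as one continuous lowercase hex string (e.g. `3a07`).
b540c008f2a6

L7: sum op=0xb:4|rd=2:3|rs=5:3|pad=0:6 ⇒ 0xb540 ⇒ big b5 40
L8: jsr op=0xc:4|imm=8:12 ⇒ 0xc008 ⇒ big c0 08
L9: andi op=0xf:4|rd=1:3|imm=166:9 ⇒ 0xf2a6 ⇒ big f2 a6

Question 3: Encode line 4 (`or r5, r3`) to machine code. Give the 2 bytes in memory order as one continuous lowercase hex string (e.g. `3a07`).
8ac0

L4: or op=0x8:4|rd=5:3|rs=3:3|pad=0:6 ⇒ 0x8ac0 ⇒ big 8a c0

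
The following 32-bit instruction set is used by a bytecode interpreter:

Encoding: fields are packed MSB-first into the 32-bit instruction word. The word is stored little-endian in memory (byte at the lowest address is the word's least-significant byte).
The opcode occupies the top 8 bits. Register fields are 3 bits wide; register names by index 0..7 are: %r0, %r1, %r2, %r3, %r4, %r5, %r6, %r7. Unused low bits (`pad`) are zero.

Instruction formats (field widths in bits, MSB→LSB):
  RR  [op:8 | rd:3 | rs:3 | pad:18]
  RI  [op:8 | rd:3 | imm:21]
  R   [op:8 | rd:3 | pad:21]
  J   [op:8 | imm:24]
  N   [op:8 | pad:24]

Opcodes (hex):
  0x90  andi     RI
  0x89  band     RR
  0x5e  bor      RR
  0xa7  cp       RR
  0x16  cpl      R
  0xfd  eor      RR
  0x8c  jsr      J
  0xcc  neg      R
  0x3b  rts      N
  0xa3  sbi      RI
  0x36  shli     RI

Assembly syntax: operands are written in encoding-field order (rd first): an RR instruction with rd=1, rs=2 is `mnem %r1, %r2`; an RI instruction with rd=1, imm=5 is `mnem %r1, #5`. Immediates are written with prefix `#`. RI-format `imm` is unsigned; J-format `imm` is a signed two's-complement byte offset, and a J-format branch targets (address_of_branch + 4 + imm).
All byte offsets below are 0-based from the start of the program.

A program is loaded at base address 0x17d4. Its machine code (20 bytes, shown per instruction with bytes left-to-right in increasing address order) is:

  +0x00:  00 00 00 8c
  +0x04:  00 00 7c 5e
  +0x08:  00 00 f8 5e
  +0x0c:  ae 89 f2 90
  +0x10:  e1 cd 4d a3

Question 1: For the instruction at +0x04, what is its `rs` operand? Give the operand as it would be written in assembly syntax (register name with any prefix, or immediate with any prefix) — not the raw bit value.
%r7

off 0x04: read 00 00 7c 5e as little → 0x5e7c0000
  top 8b → 0x5e → bor [RR]
  rd@[23:21]=0x3 ⇒ %r3
  rs@[20:18]=0x7 ⇒ %r7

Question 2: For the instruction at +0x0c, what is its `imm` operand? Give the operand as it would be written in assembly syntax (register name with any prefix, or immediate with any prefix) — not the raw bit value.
#1214894

[0c] ae 89 f2 90 → 0x90f289ae
  top 8b → 0x90 → andi [RI]
  rd@[23:21]=0x7 ⇒ %r7
  imm@[20:0]=0x1289ae ⇒ #1214894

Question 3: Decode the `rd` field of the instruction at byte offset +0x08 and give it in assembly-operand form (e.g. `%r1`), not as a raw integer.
%r7

@+08  little-endian(00 00 f8 5e) = 0x5ef80000
  opcode bits[31:24]=0x5e: bor/RR
  rd@[23:21]=0x7 ⇒ %r7
  rs@[20:18]=0x6 ⇒ %r6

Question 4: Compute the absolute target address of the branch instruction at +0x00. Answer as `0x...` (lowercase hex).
0x17d8

[00] 00 00 00 8c → 0x8c000000
  opcode bits[31:24]=0x8c: jsr/J
  imm: (w>>0)&0xffffff=0x0 → #0
  target = base 0x17d4 + off 0x00 + 4 + imm 0 = 0x17d8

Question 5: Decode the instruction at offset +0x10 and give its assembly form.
sbi %r2, #904673

+0x10: e1 cd 4d a3 ⇒ word 0xa34dcde1 (little)
  top 8b → 0xa3 → sbi [RI]
  rd@[23:21]=0x2 ⇒ %r2
  imm@[20:0]=0xdcde1 ⇒ #904673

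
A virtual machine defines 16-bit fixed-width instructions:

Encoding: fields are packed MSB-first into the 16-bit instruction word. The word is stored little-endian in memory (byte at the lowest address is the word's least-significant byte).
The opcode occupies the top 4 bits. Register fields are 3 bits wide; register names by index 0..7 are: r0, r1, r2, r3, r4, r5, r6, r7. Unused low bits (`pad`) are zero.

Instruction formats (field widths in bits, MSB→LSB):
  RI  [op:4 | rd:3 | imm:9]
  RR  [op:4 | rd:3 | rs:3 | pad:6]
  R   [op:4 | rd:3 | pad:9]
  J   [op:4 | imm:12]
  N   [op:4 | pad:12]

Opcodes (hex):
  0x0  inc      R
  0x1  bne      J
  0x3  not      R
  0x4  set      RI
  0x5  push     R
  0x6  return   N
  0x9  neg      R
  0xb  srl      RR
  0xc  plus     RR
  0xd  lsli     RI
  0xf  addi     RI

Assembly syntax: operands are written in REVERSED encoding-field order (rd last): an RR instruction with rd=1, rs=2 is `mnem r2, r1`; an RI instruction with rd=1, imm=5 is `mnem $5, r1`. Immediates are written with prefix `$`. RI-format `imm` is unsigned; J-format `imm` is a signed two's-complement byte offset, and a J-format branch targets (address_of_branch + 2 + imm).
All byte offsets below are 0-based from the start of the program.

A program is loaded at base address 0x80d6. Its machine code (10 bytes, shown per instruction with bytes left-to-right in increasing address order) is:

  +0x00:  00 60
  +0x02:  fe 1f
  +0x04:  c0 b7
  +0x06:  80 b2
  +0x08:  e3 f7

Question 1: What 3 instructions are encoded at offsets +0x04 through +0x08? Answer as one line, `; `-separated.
+0x04: c0 b7 ⇒ word 0xb7c0 (little)
  op=0xb7c0>>12=0xb ⇒ srl (RR)
  rd@[11:9]=0x3 ⇒ r3
  rs@[8:6]=0x7 ⇒ r7
+0x06: 80 b2 ⇒ word 0xb280 (little)
  op=0xb280>>12=0xb ⇒ srl (RR)
  rd@[11:9]=0x1 ⇒ r1
  rs@[8:6]=0x2 ⇒ r2
+0x08: e3 f7 ⇒ word 0xf7e3 (little)
  op=0xf7e3>>12=0xf ⇒ addi (RI)
  rd@[11:9]=0x3 ⇒ r3
  imm@[8:0]=0x1e3 ⇒ $483

srl r7, r3; srl r2, r1; addi $483, r3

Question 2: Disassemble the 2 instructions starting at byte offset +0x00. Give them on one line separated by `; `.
off 0x00: read 00 60 as little → 0x6000
  top 4b → 0x6 → return [N]
off 0x02: read fe 1f as little → 0x1ffe
  top 4b → 0x1 → bne [J]
  imm: (w>>0)&0xfff=0xffe (s12→-2) → $-2

return; bne $-2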